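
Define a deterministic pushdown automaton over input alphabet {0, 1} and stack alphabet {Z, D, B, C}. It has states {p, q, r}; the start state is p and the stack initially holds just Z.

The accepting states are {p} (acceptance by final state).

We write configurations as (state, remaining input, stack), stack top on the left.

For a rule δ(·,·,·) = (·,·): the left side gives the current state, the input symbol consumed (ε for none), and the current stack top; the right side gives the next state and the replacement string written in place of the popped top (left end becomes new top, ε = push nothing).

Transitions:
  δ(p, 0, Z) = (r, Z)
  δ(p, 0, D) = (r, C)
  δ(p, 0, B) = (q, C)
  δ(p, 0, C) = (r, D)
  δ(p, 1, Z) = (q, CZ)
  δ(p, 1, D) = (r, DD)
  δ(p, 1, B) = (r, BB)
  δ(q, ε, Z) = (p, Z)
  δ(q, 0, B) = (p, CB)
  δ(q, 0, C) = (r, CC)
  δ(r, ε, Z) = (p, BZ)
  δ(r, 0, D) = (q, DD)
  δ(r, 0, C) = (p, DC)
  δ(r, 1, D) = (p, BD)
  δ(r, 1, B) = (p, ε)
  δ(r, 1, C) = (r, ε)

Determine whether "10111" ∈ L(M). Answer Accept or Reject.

Reject

(p, 10111, Z)
  read 1, top Z: go to q, push CZ → (q, 0111, CZ)
  read 0, top C: go to r, push CC → (r, 111, CCZ)
  read 1, top C: go to r, push ε → (r, 11, CZ)
  read 1, top C: go to r, push ε → (r, 1, Z)
  ε-move, top Z: go to p, push BZ → (p, 1, BZ)
  read 1, top B: go to r, push BB → (r, ε, BBZ)
All input consumed; state r ∉ F and no further ε-move applies.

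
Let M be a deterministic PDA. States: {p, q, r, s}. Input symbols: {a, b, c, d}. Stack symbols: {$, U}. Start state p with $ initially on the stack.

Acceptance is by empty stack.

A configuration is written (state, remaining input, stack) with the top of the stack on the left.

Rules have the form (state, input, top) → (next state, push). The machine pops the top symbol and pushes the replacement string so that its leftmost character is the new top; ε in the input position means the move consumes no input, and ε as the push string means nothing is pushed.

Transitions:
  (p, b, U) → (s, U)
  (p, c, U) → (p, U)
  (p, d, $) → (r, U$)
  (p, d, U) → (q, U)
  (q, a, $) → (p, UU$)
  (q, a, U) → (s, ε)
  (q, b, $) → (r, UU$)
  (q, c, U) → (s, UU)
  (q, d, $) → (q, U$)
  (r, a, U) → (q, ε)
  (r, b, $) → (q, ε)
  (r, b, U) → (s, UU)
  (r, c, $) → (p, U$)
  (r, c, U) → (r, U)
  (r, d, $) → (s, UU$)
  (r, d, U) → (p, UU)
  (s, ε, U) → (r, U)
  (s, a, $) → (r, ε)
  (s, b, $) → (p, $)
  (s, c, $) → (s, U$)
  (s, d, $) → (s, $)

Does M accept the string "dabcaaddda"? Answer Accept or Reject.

Accept

(p, dabcaaddda, $)
  read d, top $: go to r, push U$ → (r, abcaaddda, U$)
  read a, top U: go to q, push ε → (q, bcaaddda, $)
  read b, top $: go to r, push UU$ → (r, caaddda, UU$)
  read c, top U: go to r, push U → (r, aaddda, UU$)
  read a, top U: go to q, push ε → (q, addda, U$)
  read a, top U: go to s, push ε → (s, ddda, $)
  read d, top $: go to s, push $ → (s, dda, $)
  read d, top $: go to s, push $ → (s, da, $)
  read d, top $: go to s, push $ → (s, a, $)
  read a, top $: go to r, push ε → (r, ε, ε)
All input consumed and the stack is empty.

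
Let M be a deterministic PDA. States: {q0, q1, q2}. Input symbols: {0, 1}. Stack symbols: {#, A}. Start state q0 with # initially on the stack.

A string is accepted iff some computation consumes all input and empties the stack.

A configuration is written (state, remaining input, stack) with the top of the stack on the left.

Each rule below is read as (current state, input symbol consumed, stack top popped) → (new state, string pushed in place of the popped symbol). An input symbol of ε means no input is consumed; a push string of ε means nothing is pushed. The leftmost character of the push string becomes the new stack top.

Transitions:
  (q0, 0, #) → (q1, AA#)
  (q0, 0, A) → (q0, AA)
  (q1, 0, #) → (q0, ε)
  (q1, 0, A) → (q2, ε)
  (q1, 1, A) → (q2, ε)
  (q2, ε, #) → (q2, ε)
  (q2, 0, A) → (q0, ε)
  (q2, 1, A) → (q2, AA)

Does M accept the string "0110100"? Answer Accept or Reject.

(q0, 0110100, #)
  read 0, top #: go to q1, push AA# → (q1, 110100, AA#)
  read 1, top A: go to q2, push ε → (q2, 10100, A#)
  read 1, top A: go to q2, push AA → (q2, 0100, AA#)
  read 0, top A: go to q0, push ε → (q0, 100, A#)
No transition applies at (q0, 100, A#); input not fully consumed.

Reject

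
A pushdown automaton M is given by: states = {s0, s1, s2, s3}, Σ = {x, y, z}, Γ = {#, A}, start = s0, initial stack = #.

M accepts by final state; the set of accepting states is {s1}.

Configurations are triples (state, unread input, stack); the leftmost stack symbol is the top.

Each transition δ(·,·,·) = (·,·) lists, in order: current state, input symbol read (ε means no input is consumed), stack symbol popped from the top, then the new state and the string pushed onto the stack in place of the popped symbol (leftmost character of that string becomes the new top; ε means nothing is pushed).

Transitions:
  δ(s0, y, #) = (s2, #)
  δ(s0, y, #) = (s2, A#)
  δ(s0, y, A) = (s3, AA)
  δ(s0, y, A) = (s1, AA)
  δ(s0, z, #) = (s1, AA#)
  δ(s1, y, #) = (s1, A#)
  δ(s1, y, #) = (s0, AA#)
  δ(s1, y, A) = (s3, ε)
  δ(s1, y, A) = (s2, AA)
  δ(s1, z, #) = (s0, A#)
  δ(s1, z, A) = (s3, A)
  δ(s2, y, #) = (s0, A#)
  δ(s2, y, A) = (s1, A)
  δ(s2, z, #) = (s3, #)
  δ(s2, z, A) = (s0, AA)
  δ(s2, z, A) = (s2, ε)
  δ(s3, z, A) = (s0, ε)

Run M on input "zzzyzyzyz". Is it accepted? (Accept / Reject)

No computation consumes all input and reaches a final state.

Reject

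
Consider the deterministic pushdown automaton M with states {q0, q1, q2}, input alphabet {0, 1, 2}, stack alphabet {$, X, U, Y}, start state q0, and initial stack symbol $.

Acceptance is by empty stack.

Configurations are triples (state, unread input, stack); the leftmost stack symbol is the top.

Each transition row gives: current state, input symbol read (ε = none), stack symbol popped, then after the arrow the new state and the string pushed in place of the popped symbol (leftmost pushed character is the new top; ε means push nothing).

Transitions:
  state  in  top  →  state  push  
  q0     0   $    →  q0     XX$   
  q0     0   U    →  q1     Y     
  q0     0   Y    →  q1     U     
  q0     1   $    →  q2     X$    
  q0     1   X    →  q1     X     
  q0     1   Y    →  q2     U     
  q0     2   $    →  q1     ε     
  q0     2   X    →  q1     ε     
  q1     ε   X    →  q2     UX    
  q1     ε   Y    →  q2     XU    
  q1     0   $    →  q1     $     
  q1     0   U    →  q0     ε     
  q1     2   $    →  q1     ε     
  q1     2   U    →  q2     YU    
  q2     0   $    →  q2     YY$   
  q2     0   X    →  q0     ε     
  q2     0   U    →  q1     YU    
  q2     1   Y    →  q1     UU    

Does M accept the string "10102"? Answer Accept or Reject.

(q0, 10102, $)
  read 1, top $: go to q2, push X$ → (q2, 0102, X$)
  read 0, top X: go to q0, push ε → (q0, 102, $)
  read 1, top $: go to q2, push X$ → (q2, 02, X$)
  read 0, top X: go to q0, push ε → (q0, 2, $)
  read 2, top $: go to q1, push ε → (q1, ε, ε)
All input consumed and the stack is empty.

Accept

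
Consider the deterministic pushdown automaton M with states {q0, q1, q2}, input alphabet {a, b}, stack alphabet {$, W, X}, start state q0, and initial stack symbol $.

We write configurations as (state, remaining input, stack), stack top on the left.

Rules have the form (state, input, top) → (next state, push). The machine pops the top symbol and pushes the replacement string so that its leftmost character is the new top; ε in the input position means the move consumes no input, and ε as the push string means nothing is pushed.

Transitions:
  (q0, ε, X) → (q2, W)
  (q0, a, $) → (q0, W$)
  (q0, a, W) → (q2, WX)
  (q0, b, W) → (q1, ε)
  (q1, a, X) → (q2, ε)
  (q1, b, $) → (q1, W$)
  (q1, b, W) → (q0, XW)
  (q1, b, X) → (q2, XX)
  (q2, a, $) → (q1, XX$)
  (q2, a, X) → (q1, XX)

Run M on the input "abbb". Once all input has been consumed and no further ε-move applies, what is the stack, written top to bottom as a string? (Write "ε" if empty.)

WW$

(q0, abbb, $) ⊢ (q0, bbb, W$) ⊢ (q1, bb, $) ⊢ (q1, b, W$) ⊢ (q0, ε, XW$) ⊢ (q2, ε, WW$)
All input consumed in state q2 with stack WW$.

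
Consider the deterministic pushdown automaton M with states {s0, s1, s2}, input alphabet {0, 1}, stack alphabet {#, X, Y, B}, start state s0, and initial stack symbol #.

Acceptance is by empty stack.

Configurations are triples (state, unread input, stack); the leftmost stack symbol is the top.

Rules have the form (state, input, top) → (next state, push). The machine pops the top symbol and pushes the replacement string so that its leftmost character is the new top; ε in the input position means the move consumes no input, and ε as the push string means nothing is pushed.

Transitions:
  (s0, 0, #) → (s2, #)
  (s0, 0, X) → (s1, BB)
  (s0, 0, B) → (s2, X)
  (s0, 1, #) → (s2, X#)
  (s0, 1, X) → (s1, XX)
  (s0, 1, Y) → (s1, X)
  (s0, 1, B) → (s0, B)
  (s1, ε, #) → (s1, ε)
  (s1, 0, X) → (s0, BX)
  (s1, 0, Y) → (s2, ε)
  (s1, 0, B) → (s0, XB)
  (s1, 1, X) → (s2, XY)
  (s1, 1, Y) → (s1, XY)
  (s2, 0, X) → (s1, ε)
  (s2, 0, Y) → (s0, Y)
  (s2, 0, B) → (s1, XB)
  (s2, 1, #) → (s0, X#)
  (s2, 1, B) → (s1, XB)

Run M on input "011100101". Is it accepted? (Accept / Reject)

Reject

(s0, 011100101, #)
  read 0, top #: go to s2, push # → (s2, 11100101, #)
  read 1, top #: go to s0, push X# → (s0, 1100101, X#)
  read 1, top X: go to s1, push XX → (s1, 100101, XX#)
  read 1, top X: go to s2, push XY → (s2, 00101, XYX#)
  read 0, top X: go to s1, push ε → (s1, 0101, YX#)
  read 0, top Y: go to s2, push ε → (s2, 101, X#)
No transition applies at (s2, 101, X#); input not fully consumed.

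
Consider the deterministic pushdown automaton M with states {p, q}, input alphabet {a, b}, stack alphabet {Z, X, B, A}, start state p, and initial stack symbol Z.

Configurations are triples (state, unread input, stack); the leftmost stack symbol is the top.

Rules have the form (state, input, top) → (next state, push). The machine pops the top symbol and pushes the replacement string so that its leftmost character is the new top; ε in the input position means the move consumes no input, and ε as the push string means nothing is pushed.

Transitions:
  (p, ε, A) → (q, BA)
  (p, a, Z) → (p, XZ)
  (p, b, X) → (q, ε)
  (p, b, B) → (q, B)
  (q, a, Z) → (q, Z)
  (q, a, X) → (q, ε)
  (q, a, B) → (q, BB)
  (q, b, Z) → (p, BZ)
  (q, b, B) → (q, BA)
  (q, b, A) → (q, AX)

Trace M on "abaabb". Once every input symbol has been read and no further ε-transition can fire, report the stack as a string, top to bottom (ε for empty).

BZ

(p, abaabb, Z) ⊢ (p, baabb, XZ) ⊢ (q, aabb, Z) ⊢ (q, abb, Z) ⊢ (q, bb, Z) ⊢ (p, b, BZ) ⊢ (q, ε, BZ)
All input consumed in state q with stack BZ.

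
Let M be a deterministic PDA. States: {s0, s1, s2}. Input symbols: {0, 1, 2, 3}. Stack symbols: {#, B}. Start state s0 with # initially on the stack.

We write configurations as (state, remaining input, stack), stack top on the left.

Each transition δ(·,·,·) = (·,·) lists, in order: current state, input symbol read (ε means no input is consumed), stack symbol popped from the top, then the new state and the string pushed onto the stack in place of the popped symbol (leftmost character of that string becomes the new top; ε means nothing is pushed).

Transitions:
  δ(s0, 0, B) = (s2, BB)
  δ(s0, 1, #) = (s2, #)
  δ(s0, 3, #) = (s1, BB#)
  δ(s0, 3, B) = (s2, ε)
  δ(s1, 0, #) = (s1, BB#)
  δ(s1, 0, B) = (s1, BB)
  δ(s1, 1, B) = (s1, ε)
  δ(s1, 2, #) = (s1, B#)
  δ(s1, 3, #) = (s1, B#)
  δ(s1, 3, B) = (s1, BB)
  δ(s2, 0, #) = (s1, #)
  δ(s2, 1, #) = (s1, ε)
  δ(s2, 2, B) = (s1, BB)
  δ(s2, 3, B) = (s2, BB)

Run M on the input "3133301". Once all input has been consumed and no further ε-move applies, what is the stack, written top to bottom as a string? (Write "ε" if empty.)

(s0, 3133301, #)
  read 3, top #: go to s1, push BB# → (s1, 133301, BB#)
  read 1, top B: go to s1, push ε → (s1, 33301, B#)
  read 3, top B: go to s1, push BB → (s1, 3301, BB#)
  read 3, top B: go to s1, push BB → (s1, 301, BBB#)
  read 3, top B: go to s1, push BB → (s1, 01, BBBB#)
  read 0, top B: go to s1, push BB → (s1, 1, BBBBB#)
  read 1, top B: go to s1, push ε → (s1, ε, BBBB#)
All input consumed in state s1 with stack BBBB#.

BBBB#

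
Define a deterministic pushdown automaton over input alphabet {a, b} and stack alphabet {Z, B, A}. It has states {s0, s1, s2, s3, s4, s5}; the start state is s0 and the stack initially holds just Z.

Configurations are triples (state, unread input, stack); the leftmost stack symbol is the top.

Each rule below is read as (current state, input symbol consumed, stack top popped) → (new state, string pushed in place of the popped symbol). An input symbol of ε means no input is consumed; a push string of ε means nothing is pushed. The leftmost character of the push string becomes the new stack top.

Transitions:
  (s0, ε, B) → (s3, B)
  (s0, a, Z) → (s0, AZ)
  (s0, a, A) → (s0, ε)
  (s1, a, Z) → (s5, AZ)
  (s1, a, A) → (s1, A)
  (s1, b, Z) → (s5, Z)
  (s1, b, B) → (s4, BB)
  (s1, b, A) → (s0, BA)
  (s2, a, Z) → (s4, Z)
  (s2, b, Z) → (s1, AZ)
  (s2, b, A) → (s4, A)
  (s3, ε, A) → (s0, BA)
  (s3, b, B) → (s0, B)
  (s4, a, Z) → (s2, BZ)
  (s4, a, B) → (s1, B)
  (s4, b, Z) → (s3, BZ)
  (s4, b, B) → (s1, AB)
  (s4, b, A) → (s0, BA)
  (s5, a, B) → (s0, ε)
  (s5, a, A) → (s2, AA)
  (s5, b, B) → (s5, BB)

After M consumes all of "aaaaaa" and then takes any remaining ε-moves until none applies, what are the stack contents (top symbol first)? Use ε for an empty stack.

Z

(s0, aaaaaa, Z)
  read a, top Z: go to s0, push AZ → (s0, aaaaa, AZ)
  read a, top A: go to s0, push ε → (s0, aaaa, Z)
  read a, top Z: go to s0, push AZ → (s0, aaa, AZ)
  read a, top A: go to s0, push ε → (s0, aa, Z)
  read a, top Z: go to s0, push AZ → (s0, a, AZ)
  read a, top A: go to s0, push ε → (s0, ε, Z)
All input consumed in state s0 with stack Z.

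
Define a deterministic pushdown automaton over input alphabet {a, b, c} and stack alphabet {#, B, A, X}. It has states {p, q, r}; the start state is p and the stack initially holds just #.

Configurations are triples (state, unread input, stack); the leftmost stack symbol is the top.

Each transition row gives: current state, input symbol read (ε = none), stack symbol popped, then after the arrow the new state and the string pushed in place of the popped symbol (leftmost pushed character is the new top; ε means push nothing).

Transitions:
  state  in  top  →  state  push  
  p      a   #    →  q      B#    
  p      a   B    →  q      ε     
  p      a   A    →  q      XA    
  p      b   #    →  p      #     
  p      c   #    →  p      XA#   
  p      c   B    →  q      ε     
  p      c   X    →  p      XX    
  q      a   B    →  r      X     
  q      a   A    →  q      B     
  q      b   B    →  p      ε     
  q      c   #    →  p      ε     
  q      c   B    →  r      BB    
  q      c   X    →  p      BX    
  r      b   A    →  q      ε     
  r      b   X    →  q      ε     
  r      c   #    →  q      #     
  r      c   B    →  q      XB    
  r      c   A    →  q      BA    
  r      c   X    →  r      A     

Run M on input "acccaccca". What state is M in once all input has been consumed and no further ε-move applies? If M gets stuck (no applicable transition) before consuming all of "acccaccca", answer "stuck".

(p, acccaccca, #)
  read a, top #: go to q, push B# → (q, cccaccca, B#)
  read c, top B: go to r, push BB → (r, ccaccca, BB#)
  read c, top B: go to q, push XB → (q, caccca, XBB#)
  read c, top X: go to p, push BX → (p, accca, BXBB#)
  read a, top B: go to q, push ε → (q, ccca, XBB#)
  read c, top X: go to p, push BX → (p, cca, BXBB#)
  read c, top B: go to q, push ε → (q, ca, XBB#)
  read c, top X: go to p, push BX → (p, a, BXBB#)
  read a, top B: go to q, push ε → (q, ε, XBB#)
All input consumed; M is in state q.

q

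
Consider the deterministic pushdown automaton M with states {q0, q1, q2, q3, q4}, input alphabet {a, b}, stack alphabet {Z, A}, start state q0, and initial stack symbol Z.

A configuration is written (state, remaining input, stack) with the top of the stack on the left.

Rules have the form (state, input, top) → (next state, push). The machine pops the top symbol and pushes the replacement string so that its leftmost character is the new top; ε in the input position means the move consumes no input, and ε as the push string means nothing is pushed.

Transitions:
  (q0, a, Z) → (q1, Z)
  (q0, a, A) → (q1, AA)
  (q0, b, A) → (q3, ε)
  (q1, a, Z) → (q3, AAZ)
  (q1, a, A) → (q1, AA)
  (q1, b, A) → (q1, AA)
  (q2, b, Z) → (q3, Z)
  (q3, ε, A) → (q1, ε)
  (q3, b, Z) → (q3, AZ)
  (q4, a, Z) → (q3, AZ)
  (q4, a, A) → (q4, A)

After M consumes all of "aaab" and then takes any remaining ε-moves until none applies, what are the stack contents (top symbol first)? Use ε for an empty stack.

(q0, aaab, Z)
  read a, top Z: go to q1, push Z → (q1, aab, Z)
  read a, top Z: go to q3, push AAZ → (q3, ab, AAZ)
  ε-move, top A: go to q1, push ε → (q1, ab, AZ)
  read a, top A: go to q1, push AA → (q1, b, AAZ)
  read b, top A: go to q1, push AA → (q1, ε, AAAZ)
All input consumed in state q1 with stack AAAZ.

AAAZ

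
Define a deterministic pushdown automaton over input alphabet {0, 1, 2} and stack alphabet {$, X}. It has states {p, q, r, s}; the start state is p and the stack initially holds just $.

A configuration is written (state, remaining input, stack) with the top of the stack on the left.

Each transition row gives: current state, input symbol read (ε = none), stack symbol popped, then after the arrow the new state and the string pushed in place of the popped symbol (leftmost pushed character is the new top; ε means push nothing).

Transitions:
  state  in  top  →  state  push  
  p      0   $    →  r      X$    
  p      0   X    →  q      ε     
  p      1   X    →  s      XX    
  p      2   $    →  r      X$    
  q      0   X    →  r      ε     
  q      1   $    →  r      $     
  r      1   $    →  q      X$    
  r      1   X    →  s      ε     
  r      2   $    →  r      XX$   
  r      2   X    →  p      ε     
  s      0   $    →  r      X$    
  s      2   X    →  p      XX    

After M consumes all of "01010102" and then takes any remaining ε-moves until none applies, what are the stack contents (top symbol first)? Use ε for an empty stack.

$

(p, 01010102, $)
  read 0, top $: go to r, push X$ → (r, 1010102, X$)
  read 1, top X: go to s, push ε → (s, 010102, $)
  read 0, top $: go to r, push X$ → (r, 10102, X$)
  read 1, top X: go to s, push ε → (s, 0102, $)
  read 0, top $: go to r, push X$ → (r, 102, X$)
  read 1, top X: go to s, push ε → (s, 02, $)
  read 0, top $: go to r, push X$ → (r, 2, X$)
  read 2, top X: go to p, push ε → (p, ε, $)
All input consumed in state p with stack $.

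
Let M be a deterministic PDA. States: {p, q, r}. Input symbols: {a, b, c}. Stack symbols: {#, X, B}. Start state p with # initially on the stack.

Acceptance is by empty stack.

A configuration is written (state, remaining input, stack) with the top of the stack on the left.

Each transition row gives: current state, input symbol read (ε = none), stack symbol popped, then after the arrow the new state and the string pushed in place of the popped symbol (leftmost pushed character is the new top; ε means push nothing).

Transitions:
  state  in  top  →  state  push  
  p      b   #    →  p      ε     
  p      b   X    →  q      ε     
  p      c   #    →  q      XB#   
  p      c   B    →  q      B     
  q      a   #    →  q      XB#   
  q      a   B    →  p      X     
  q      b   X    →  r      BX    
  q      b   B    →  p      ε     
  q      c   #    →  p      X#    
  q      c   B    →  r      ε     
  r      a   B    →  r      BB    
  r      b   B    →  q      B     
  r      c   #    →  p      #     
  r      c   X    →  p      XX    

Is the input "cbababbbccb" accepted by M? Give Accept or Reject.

Accept

(p, cbababbbccb, #) ⊢ (q, bababbbccb, XB#) ⊢ (r, ababbbccb, BXB#) ⊢ (r, babbbccb, BBXB#) ⊢ (q, abbbccb, BBXB#) ⊢ (p, bbbccb, XBXB#) ⊢ (q, bbccb, BXB#) ⊢ (p, bccb, XB#) ⊢ (q, ccb, B#) ⊢ (r, cb, #) ⊢ (p, b, #) ⊢ (p, ε, ε)
All input consumed and the stack is empty.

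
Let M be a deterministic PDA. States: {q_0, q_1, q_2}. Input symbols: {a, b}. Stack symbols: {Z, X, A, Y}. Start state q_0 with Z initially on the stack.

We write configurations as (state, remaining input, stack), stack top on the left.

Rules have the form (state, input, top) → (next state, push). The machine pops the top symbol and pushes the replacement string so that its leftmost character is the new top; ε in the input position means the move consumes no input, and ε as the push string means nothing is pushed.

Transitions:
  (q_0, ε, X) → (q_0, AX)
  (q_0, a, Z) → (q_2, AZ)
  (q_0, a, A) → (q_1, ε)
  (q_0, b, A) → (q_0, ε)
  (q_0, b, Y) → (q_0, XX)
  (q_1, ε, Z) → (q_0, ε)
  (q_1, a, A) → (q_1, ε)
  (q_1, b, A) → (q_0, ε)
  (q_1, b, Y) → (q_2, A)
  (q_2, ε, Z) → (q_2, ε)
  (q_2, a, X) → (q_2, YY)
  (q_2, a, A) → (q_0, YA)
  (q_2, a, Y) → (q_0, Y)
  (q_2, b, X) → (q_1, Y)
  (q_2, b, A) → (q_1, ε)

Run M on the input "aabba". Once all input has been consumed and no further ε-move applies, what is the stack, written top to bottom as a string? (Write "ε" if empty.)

XXAZ

(q_0, aabba, Z) ⊢ (q_2, abba, AZ) ⊢ (q_0, bba, YAZ) ⊢ (q_0, ba, XXAZ) ⊢ (q_0, ba, AXXAZ) ⊢ (q_0, a, XXAZ) ⊢ (q_0, a, AXXAZ) ⊢ (q_1, ε, XXAZ)
All input consumed in state q_1 with stack XXAZ.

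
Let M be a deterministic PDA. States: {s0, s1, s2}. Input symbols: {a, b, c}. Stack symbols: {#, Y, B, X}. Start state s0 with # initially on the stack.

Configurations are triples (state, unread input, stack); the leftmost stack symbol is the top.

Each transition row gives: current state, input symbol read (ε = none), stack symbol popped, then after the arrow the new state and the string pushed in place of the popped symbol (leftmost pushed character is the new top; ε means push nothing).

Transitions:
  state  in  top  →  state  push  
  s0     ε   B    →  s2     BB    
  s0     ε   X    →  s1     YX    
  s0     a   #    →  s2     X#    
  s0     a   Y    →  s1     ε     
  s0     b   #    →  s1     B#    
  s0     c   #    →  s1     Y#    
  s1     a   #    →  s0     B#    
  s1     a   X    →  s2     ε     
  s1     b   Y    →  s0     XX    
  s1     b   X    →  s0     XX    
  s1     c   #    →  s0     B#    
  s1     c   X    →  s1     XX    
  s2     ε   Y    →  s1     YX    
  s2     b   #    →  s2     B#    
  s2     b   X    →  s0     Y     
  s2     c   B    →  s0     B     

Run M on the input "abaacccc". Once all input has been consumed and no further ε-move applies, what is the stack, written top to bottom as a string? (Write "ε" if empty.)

(s0, abaacccc, #) ⊢ (s2, baacccc, X#) ⊢ (s0, aacccc, Y#) ⊢ (s1, acccc, #) ⊢ (s0, cccc, B#) ⊢ (s2, cccc, BB#) ⊢ (s0, ccc, BB#) ⊢ (s2, ccc, BBB#) ⊢ (s0, cc, BBB#) ⊢ (s2, cc, BBBB#) ⊢ (s0, c, BBBB#) ⊢ (s2, c, BBBBB#) ⊢ (s0, ε, BBBBB#) ⊢ (s2, ε, BBBBBB#)
All input consumed in state s2 with stack BBBBBB#.

BBBBBB#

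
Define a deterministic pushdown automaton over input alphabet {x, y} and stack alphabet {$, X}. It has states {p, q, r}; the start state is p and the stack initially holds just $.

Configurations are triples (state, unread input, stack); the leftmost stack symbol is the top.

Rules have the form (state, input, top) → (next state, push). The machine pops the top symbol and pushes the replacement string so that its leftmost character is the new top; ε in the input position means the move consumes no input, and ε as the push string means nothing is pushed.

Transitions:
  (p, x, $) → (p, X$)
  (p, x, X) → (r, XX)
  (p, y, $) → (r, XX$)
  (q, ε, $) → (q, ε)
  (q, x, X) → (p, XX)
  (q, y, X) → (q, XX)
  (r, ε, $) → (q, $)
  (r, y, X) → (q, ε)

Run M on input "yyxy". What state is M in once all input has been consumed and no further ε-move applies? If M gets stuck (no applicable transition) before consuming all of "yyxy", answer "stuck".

stuck

(p, yyxy, $)
  read y, top $: go to r, push XX$ → (r, yxy, XX$)
  read y, top X: go to q, push ε → (q, xy, X$)
  read x, top X: go to p, push XX → (p, y, XX$)
No transition for (p, y, top X); M blocks with input y remaining.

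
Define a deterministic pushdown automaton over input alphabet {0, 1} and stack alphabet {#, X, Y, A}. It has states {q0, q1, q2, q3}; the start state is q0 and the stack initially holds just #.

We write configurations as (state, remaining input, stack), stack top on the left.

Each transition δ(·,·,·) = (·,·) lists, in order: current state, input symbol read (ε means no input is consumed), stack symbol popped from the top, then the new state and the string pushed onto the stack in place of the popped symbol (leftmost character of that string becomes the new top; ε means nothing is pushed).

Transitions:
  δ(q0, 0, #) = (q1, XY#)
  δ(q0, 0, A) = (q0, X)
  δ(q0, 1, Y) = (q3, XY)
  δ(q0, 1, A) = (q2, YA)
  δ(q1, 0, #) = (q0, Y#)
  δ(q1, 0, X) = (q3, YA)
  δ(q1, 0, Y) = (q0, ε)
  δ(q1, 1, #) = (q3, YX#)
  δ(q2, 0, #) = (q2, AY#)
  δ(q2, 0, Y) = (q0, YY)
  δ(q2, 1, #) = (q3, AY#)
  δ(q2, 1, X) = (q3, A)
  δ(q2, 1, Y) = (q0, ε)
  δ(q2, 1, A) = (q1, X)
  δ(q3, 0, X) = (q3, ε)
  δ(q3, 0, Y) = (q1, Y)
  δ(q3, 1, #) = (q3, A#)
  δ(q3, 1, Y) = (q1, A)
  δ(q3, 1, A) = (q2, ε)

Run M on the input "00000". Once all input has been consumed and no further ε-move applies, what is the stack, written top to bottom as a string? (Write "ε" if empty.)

XY#

(q0, 00000, #)
  read 0, top #: go to q1, push XY# → (q1, 0000, XY#)
  read 0, top X: go to q3, push YA → (q3, 000, YAY#)
  read 0, top Y: go to q1, push Y → (q1, 00, YAY#)
  read 0, top Y: go to q0, push ε → (q0, 0, AY#)
  read 0, top A: go to q0, push X → (q0, ε, XY#)
All input consumed in state q0 with stack XY#.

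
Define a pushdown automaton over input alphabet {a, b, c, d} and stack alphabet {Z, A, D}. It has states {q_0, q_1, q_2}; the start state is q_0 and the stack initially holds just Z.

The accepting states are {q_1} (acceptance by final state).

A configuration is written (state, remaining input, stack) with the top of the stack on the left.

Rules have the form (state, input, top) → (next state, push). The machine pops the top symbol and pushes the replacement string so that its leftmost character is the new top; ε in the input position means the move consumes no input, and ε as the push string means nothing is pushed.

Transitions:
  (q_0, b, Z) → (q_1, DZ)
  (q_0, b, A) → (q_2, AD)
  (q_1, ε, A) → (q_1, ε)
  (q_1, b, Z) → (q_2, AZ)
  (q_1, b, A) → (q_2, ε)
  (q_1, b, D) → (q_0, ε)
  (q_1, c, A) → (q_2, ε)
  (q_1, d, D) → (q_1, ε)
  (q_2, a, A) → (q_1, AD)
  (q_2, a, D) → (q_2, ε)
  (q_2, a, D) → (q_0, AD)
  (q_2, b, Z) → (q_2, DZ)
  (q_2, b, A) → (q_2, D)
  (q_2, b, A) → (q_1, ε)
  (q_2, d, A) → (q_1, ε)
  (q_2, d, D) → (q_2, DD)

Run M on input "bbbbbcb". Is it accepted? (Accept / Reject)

No computation consumes all input and reaches a final state.

Reject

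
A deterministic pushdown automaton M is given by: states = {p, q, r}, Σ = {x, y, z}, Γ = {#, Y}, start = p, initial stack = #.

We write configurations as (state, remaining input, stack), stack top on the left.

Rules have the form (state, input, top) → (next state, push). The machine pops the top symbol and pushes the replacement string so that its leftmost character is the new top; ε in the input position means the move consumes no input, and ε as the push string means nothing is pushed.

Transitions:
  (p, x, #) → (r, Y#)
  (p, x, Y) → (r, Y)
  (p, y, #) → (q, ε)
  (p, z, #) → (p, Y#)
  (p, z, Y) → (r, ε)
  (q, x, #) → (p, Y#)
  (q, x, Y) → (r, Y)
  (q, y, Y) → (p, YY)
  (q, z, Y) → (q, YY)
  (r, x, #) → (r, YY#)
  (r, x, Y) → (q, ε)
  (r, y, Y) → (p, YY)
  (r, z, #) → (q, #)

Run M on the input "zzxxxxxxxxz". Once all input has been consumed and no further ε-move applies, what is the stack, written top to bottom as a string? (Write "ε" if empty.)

(p, zzxxxxxxxxz, #)
  read z, top #: go to p, push Y# → (p, zxxxxxxxxz, Y#)
  read z, top Y: go to r, push ε → (r, xxxxxxxxz, #)
  read x, top #: go to r, push YY# → (r, xxxxxxxz, YY#)
  read x, top Y: go to q, push ε → (q, xxxxxxz, Y#)
  read x, top Y: go to r, push Y → (r, xxxxxz, Y#)
  read x, top Y: go to q, push ε → (q, xxxxz, #)
  read x, top #: go to p, push Y# → (p, xxxz, Y#)
  read x, top Y: go to r, push Y → (r, xxz, Y#)
  read x, top Y: go to q, push ε → (q, xz, #)
  read x, top #: go to p, push Y# → (p, z, Y#)
  read z, top Y: go to r, push ε → (r, ε, #)
All input consumed in state r with stack #.

#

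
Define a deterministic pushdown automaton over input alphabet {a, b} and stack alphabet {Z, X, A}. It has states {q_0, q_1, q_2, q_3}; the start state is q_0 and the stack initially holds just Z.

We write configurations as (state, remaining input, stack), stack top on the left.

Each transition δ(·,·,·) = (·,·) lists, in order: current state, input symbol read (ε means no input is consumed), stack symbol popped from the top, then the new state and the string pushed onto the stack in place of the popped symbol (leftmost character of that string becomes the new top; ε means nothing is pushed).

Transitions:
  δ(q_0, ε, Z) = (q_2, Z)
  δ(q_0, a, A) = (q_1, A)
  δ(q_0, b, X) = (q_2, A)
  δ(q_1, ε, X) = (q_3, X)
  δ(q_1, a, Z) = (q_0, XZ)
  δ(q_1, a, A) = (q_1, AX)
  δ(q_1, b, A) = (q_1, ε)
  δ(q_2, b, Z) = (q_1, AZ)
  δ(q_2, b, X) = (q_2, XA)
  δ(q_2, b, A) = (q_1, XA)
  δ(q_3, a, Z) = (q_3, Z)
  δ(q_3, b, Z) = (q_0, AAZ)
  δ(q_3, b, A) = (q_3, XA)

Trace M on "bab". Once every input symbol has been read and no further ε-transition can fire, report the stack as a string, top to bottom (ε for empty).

(q_0, bab, Z)
  ε-move, top Z: go to q_2, push Z → (q_2, bab, Z)
  read b, top Z: go to q_1, push AZ → (q_1, ab, AZ)
  read a, top A: go to q_1, push AX → (q_1, b, AXZ)
  read b, top A: go to q_1, push ε → (q_1, ε, XZ)
  ε-move, top X: go to q_3, push X → (q_3, ε, XZ)
All input consumed in state q_3 with stack XZ.

XZ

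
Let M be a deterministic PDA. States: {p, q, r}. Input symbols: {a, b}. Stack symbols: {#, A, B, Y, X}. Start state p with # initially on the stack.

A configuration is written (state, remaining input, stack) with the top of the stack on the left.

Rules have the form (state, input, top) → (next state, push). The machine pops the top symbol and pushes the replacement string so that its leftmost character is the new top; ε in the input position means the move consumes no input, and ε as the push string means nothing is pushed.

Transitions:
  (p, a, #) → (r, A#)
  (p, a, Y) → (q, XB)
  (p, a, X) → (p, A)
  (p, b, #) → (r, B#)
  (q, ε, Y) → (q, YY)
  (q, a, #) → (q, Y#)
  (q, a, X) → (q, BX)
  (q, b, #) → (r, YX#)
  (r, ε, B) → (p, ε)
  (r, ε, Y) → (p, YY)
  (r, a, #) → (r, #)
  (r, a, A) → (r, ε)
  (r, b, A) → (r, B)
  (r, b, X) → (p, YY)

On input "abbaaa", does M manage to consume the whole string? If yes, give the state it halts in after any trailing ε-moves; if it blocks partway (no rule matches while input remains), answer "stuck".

(p, abbaaa, #)
  read a, top #: go to r, push A# → (r, bbaaa, A#)
  read b, top A: go to r, push B → (r, baaa, B#)
  ε-move, top B: go to p, push ε → (p, baaa, #)
  read b, top #: go to r, push B# → (r, aaa, B#)
  ε-move, top B: go to p, push ε → (p, aaa, #)
  read a, top #: go to r, push A# → (r, aa, A#)
  read a, top A: go to r, push ε → (r, a, #)
  read a, top #: go to r, push # → (r, ε, #)
All input consumed; M is in state r.

r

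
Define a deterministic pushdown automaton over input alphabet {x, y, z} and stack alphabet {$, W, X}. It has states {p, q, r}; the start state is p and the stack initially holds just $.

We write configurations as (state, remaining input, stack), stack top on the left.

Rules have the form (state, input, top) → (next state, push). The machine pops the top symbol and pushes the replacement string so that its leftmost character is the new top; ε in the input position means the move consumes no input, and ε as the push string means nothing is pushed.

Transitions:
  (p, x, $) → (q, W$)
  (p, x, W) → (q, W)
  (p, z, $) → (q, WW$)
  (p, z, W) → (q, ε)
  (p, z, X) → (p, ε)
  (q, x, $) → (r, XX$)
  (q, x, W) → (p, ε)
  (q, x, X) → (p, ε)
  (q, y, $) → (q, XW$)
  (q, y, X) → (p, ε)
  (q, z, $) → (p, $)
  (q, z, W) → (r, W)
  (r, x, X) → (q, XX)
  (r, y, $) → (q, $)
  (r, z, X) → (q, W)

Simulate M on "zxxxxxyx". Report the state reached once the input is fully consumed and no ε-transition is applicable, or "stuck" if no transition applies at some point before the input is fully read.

(p, zxxxxxyx, $)
  read z, top $: go to q, push WW$ → (q, xxxxxyx, WW$)
  read x, top W: go to p, push ε → (p, xxxxyx, W$)
  read x, top W: go to q, push W → (q, xxxyx, W$)
  read x, top W: go to p, push ε → (p, xxyx, $)
  read x, top $: go to q, push W$ → (q, xyx, W$)
  read x, top W: go to p, push ε → (p, yx, $)
No transition for (p, y, top $); M blocks with input yx remaining.

stuck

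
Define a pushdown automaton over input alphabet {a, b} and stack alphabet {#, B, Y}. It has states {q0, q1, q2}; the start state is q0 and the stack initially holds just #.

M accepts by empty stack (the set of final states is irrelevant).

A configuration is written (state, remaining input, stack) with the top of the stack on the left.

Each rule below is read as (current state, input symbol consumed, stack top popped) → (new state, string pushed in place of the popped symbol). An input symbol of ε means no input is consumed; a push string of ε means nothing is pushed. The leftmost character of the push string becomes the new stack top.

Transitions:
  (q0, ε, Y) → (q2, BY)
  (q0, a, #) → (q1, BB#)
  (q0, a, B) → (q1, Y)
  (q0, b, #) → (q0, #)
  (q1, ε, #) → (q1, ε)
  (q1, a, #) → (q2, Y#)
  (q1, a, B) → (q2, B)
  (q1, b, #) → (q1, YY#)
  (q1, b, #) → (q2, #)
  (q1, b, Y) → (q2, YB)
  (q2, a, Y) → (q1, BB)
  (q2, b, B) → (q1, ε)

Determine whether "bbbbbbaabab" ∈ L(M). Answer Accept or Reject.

One accepting computation: (q0, bbbbbbaabab, #) ⊢ (q0, bbbbbaabab, #) ⊢ (q0, bbbbaabab, #) ⊢ (q0, bbbaabab, #) ⊢ (q0, bbaabab, #) ⊢ (q0, baabab, #) ⊢ (q0, aabab, #) ⊢ (q1, abab, BB#) ⊢ (q2, bab, BB#) ⊢ (q1, ab, B#) ⊢ (q2, b, B#) ⊢ (q1, ε, #) ⊢ (q1, ε, ε)
All input consumed and the stack is empty.

Accept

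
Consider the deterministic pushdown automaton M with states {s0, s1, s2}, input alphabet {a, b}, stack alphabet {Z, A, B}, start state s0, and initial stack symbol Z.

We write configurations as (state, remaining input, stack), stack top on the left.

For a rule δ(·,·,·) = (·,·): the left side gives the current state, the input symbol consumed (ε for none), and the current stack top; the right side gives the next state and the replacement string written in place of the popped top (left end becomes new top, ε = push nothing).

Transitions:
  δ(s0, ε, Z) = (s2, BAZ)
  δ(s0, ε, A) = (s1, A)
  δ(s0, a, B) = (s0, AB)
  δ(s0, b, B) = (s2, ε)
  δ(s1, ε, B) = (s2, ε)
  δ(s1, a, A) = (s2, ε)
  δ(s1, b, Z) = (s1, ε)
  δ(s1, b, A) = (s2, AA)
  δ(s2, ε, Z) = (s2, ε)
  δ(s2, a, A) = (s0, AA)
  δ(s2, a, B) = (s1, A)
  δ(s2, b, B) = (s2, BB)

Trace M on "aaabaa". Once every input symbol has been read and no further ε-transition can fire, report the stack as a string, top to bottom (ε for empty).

AAAZ

(s0, aaabaa, Z) ⊢ (s2, aaabaa, BAZ) ⊢ (s1, aabaa, AAZ) ⊢ (s2, abaa, AZ) ⊢ (s0, baa, AAZ) ⊢ (s1, baa, AAZ) ⊢ (s2, aa, AAAZ) ⊢ (s0, a, AAAAZ) ⊢ (s1, a, AAAAZ) ⊢ (s2, ε, AAAZ)
All input consumed in state s2 with stack AAAZ.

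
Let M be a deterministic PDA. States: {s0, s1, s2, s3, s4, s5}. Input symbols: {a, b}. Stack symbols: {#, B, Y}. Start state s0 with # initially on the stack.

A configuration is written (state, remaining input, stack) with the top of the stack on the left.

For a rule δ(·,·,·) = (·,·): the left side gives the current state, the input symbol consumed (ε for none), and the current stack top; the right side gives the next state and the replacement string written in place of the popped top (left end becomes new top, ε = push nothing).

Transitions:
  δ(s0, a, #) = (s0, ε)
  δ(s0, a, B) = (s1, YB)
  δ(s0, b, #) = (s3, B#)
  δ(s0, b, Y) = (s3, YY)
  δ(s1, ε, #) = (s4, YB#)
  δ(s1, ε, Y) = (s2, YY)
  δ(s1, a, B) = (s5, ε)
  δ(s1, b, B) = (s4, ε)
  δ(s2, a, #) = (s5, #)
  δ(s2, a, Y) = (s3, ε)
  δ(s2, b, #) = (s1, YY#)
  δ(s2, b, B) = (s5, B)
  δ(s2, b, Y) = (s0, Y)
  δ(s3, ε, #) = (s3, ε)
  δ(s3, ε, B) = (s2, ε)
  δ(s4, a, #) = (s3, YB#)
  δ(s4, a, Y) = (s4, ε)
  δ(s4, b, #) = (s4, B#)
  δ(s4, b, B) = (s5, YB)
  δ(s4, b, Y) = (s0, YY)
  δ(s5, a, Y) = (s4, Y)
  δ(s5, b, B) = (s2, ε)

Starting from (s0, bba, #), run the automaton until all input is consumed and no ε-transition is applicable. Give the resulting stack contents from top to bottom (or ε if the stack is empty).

YY#

(s0, bba, #) ⊢ (s3, ba, B#) ⊢ (s2, ba, #) ⊢ (s1, a, YY#) ⊢ (s2, a, YYY#) ⊢ (s3, ε, YY#)
All input consumed in state s3 with stack YY#.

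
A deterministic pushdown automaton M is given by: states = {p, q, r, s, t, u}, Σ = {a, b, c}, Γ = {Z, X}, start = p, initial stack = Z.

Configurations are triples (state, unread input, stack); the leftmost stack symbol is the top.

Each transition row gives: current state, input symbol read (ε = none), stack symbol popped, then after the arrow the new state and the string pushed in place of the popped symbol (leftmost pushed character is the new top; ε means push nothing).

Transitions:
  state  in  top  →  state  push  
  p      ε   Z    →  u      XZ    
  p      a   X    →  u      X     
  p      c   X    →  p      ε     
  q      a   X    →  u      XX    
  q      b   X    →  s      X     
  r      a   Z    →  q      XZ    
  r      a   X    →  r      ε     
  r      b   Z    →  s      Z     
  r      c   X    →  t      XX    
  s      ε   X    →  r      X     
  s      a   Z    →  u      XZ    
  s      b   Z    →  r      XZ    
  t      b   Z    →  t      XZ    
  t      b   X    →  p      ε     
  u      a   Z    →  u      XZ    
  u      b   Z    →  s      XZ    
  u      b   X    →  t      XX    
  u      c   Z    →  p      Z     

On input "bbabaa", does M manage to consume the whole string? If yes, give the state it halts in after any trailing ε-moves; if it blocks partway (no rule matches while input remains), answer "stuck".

(p, bbabaa, Z)
  ε-move, top Z: go to u, push XZ → (u, bbabaa, XZ)
  read b, top X: go to t, push XX → (t, babaa, XXZ)
  read b, top X: go to p, push ε → (p, abaa, XZ)
  read a, top X: go to u, push X → (u, baa, XZ)
  read b, top X: go to t, push XX → (t, aa, XXZ)
No transition for (t, a, top X); M blocks with input aa remaining.

stuck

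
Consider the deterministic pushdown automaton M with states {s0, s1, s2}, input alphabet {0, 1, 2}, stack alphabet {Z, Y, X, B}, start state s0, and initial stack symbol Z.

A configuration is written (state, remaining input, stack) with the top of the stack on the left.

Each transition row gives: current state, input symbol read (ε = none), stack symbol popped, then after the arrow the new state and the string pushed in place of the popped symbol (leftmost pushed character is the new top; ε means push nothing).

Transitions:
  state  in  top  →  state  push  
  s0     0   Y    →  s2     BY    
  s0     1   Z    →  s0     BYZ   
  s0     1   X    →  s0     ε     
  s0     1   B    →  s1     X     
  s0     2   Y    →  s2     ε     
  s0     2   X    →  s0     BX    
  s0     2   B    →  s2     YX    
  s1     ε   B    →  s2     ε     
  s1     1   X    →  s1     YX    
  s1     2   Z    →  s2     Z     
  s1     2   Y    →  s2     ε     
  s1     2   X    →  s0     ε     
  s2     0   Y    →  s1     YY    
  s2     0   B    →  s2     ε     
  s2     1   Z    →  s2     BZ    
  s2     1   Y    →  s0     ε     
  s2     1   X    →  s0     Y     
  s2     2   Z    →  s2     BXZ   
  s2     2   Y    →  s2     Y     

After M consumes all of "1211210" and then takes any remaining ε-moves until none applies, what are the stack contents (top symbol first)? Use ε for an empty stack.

Z

(s0, 1211210, Z)
  read 1, top Z: go to s0, push BYZ → (s0, 211210, BYZ)
  read 2, top B: go to s2, push YX → (s2, 11210, YXYZ)
  read 1, top Y: go to s0, push ε → (s0, 1210, XYZ)
  read 1, top X: go to s0, push ε → (s0, 210, YZ)
  read 2, top Y: go to s2, push ε → (s2, 10, Z)
  read 1, top Z: go to s2, push BZ → (s2, 0, BZ)
  read 0, top B: go to s2, push ε → (s2, ε, Z)
All input consumed in state s2 with stack Z.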